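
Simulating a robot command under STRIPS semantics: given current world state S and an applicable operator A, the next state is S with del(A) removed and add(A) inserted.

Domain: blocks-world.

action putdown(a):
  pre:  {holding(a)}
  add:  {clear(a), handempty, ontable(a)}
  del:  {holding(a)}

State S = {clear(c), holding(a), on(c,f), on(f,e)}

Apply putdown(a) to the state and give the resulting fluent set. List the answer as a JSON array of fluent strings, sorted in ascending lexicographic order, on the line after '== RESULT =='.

Compute (S \ del) ∪ add:
  pre ⊆ S: {holding(a)} ⊆ S  — applicable
  S \ del = {clear(c), on(c,f), on(f,e)}
  ∪ add   = {clear(a), clear(c), handempty, on(c,f), on(f,e), ontable(a)}

== RESULT ==
["clear(a)", "clear(c)", "handempty", "on(c,f)", "on(f,e)", "ontable(a)"]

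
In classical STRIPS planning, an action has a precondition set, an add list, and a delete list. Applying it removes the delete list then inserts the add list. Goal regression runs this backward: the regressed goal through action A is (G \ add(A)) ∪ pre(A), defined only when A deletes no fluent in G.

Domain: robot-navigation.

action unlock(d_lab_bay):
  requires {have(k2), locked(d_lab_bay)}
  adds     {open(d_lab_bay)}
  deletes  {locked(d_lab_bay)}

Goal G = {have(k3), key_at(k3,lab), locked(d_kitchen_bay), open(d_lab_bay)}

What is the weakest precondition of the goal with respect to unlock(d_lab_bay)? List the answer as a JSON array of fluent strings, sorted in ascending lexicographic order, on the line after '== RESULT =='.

Compute (G \ add) ∪ pre:
  G ∩ del = {}  (empty — regression defined)
  G \ add = {have(k3), key_at(k3,lab), locked(d_kitchen_bay), open(d_lab_bay)} \ {open(d_lab_bay)} = {have(k3), key_at(k3,lab), locked(d_kitchen_bay)}
  ∪ pre   = {have(k3), key_at(k3,lab), locked(d_kitchen_bay)} ∪ {have(k2), locked(d_lab_bay)}
          = {have(k2), have(k3), key_at(k3,lab), locked(d_kitchen_bay), locked(d_lab_bay)}

== RESULT ==
["have(k2)", "have(k3)", "key_at(k3,lab)", "locked(d_kitchen_bay)", "locked(d_lab_bay)"]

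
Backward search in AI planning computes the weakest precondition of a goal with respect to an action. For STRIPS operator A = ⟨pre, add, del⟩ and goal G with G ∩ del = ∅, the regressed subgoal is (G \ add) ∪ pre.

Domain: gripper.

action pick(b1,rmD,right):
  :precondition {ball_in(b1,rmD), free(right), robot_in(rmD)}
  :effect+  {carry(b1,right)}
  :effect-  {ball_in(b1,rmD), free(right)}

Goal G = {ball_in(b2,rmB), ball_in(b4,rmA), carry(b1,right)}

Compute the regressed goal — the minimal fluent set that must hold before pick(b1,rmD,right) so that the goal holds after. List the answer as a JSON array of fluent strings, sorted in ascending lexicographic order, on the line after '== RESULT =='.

Regress:
  G ∩ del = {}  (empty — regression defined)
  G \ add = {ball_in(b2,rmB), ball_in(b4,rmA), carry(b1,right)} \ {carry(b1,right)} = {ball_in(b2,rmB), ball_in(b4,rmA)}
  ∪ pre   = {ball_in(b2,rmB), ball_in(b4,rmA)} ∪ {ball_in(b1,rmD), free(right), robot_in(rmD)}
          = {ball_in(b1,rmD), ball_in(b2,rmB), ball_in(b4,rmA), free(right), robot_in(rmD)}

== RESULT ==
["ball_in(b1,rmD)", "ball_in(b2,rmB)", "ball_in(b4,rmA)", "free(right)", "robot_in(rmD)"]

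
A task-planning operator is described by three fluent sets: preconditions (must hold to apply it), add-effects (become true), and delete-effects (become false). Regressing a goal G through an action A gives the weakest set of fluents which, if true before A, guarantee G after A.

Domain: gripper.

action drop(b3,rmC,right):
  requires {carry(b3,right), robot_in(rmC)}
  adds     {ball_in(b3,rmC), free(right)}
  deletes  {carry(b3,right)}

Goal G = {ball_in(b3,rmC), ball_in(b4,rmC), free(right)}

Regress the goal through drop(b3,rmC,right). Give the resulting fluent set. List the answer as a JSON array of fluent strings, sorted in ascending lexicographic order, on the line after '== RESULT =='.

Regress:
  G ∩ del = {}  (empty — regression defined)
  G \ add = {ball_in(b3,rmC), ball_in(b4,rmC), free(right)} \ {ball_in(b3,rmC), free(right)} = {ball_in(b4,rmC)}
  ∪ pre   = {ball_in(b4,rmC)} ∪ {carry(b3,right), robot_in(rmC)}
          = {ball_in(b4,rmC), carry(b3,right), robot_in(rmC)}

== RESULT ==
["ball_in(b4,rmC)", "carry(b3,right)", "robot_in(rmC)"]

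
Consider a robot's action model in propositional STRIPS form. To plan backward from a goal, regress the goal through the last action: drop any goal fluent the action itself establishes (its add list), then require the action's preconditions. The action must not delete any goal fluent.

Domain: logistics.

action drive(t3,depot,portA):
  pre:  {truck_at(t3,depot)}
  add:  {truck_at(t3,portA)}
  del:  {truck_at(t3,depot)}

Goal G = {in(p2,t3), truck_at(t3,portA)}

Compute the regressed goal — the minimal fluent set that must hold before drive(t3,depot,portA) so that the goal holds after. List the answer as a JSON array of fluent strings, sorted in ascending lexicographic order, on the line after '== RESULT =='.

Compute (G \ add) ∪ pre:
  G ∩ del = {}  (empty — regression defined)
  G \ add = {in(p2,t3), truck_at(t3,portA)} \ {truck_at(t3,portA)} = {in(p2,t3)}
  ∪ pre   = {in(p2,t3)} ∪ {truck_at(t3,depot)}
          = {in(p2,t3), truck_at(t3,depot)}

== RESULT ==
["in(p2,t3)", "truck_at(t3,depot)"]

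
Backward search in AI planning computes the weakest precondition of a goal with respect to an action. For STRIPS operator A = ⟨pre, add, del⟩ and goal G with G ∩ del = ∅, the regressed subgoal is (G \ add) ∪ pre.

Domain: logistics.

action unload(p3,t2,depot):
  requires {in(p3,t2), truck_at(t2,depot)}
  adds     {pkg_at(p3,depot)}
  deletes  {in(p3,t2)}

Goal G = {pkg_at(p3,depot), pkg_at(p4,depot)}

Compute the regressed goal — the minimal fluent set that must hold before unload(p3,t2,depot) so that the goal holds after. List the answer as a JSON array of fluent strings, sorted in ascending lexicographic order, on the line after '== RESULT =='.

Regress:
  G ∩ del = {}  (empty — regression defined)
  G \ add = {pkg_at(p3,depot), pkg_at(p4,depot)} \ {pkg_at(p3,depot)} = {pkg_at(p4,depot)}
  ∪ pre   = {pkg_at(p4,depot)} ∪ {in(p3,t2), truck_at(t2,depot)}
          = {in(p3,t2), pkg_at(p4,depot), truck_at(t2,depot)}

== RESULT ==
["in(p3,t2)", "pkg_at(p4,depot)", "truck_at(t2,depot)"]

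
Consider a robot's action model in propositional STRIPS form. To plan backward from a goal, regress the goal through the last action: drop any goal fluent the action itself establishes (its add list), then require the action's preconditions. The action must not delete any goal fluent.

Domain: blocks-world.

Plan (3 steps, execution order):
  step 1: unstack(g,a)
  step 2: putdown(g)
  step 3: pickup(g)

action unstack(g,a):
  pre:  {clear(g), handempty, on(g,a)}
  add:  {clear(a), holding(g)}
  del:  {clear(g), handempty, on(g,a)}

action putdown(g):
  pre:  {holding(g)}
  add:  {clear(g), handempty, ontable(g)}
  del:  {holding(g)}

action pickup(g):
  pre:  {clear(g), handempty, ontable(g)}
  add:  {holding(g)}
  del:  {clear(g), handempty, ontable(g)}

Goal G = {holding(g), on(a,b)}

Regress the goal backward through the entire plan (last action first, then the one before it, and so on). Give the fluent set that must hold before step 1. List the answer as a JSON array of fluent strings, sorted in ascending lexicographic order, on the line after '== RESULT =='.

Regress step by step:
  through step 3 (pickup(g)): drop {holding(g)}, keep {on(a,b)}, require {clear(g), handempty, ontable(g)}
    → {clear(g), handempty, on(a,b), ontable(g)}
  through step 2 (putdown(g)): drop {clear(g), handempty, ontable(g)}, keep {on(a,b)}, require {holding(g)}
    → {holding(g), on(a,b)}
  through step 1 (unstack(g,a)): drop {holding(g)}, keep {on(a,b)}, require {clear(g), handempty, on(g,a)}
    → {clear(g), handempty, on(a,b), on(g,a)}

== RESULT ==
["clear(g)", "handempty", "on(a,b)", "on(g,a)"]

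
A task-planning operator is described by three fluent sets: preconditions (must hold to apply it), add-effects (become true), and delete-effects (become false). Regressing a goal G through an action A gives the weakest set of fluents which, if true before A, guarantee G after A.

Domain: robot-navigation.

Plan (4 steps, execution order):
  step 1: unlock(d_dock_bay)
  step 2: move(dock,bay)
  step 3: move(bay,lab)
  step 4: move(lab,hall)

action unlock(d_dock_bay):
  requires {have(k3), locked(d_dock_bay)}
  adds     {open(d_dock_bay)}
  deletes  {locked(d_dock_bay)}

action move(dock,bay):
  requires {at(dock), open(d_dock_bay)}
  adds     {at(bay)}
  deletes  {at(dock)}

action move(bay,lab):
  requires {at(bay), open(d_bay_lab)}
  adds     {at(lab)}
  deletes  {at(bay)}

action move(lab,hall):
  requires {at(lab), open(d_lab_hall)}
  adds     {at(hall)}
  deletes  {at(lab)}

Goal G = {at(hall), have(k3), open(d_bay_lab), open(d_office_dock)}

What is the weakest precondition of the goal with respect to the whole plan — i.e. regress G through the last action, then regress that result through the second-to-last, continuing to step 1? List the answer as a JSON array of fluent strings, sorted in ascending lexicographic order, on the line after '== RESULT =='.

Regress step by step:
  through step 4 (move(lab,hall)): drop {at(hall)}, keep {have(k3), open(d_bay_lab), open(d_office_dock)}, require {at(lab), open(d_lab_hall)}
    → {at(lab), have(k3), open(d_bay_lab), open(d_lab_hall), open(d_office_dock)}
  through step 3 (move(bay,lab)): drop {at(lab)}, keep {have(k3), open(d_bay_lab), open(d_lab_hall), open(d_office_dock)}, require {at(bay), open(d_bay_lab)}
    → {at(bay), have(k3), open(d_bay_lab), open(d_lab_hall), open(d_office_dock)}
  through step 2 (move(dock,bay)): drop {at(bay)}, keep {have(k3), open(d_bay_lab), open(d_lab_hall), open(d_office_dock)}, require {at(dock), open(d_dock_bay)}
    → {at(dock), have(k3), open(d_bay_lab), open(d_dock_bay), open(d_lab_hall), open(d_office_dock)}
  through step 1 (unlock(d_dock_bay)): drop {open(d_dock_bay)}, keep {at(dock), have(k3), open(d_bay_lab), open(d_lab_hall), open(d_office_dock)}, require {have(k3), locked(d_dock_bay)}
    → {at(dock), have(k3), locked(d_dock_bay), open(d_bay_lab), open(d_lab_hall), open(d_office_dock)}

== RESULT ==
["at(dock)", "have(k3)", "locked(d_dock_bay)", "open(d_bay_lab)", "open(d_lab_hall)", "open(d_office_dock)"]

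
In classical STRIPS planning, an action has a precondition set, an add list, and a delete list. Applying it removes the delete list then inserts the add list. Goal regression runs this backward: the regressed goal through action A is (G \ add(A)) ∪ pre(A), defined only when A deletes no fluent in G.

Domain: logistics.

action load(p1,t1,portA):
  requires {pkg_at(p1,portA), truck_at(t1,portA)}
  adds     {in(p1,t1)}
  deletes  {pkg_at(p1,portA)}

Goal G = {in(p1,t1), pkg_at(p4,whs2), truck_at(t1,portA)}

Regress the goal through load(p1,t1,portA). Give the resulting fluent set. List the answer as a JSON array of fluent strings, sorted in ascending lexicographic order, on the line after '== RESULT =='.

Compute (G \ add) ∪ pre:
  G ∩ del = {}  (empty — regression defined)
  G \ add = {in(p1,t1), pkg_at(p4,whs2), truck_at(t1,portA)} \ {in(p1,t1)} = {pkg_at(p4,whs2), truck_at(t1,portA)}
  ∪ pre   = {pkg_at(p4,whs2), truck_at(t1,portA)} ∪ {pkg_at(p1,portA), truck_at(t1,portA)}
          = {pkg_at(p1,portA), pkg_at(p4,whs2), truck_at(t1,portA)}

== RESULT ==
["pkg_at(p1,portA)", "pkg_at(p4,whs2)", "truck_at(t1,portA)"]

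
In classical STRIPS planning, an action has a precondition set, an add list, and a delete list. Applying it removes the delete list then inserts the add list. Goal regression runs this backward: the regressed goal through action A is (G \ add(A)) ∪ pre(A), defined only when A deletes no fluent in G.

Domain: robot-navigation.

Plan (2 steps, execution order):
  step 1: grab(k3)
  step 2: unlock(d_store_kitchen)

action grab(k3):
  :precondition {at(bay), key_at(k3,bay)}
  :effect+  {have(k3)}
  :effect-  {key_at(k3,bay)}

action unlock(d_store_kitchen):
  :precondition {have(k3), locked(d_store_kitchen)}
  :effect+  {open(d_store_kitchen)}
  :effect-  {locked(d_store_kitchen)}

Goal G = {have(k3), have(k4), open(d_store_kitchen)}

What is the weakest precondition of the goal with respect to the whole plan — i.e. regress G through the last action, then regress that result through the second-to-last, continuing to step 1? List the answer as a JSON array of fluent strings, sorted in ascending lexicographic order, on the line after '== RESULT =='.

Work backward from the goal:
  through step 2 (unlock(d_store_kitchen)): drop {open(d_store_kitchen)}, keep {have(k3), have(k4)}, require {have(k3), locked(d_store_kitchen)}
    → {have(k3), have(k4), locked(d_store_kitchen)}
  through step 1 (grab(k3)): drop {have(k3)}, keep {have(k4), locked(d_store_kitchen)}, require {at(bay), key_at(k3,bay)}
    → {at(bay), have(k4), key_at(k3,bay), locked(d_store_kitchen)}

== RESULT ==
["at(bay)", "have(k4)", "key_at(k3,bay)", "locked(d_store_kitchen)"]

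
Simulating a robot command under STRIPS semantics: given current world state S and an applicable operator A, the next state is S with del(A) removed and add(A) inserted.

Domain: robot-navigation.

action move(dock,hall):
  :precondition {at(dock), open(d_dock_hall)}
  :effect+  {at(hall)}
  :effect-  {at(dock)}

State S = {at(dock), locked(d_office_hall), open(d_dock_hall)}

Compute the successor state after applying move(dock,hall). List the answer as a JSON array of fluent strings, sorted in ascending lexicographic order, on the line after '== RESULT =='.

Progress:
  pre ⊆ S: {at(dock), open(d_dock_hall)} ⊆ S  — applicable
  S \ del = {locked(d_office_hall), open(d_dock_hall)}
  ∪ add   = {at(hall), locked(d_office_hall), open(d_dock_hall)}

== RESULT ==
["at(hall)", "locked(d_office_hall)", "open(d_dock_hall)"]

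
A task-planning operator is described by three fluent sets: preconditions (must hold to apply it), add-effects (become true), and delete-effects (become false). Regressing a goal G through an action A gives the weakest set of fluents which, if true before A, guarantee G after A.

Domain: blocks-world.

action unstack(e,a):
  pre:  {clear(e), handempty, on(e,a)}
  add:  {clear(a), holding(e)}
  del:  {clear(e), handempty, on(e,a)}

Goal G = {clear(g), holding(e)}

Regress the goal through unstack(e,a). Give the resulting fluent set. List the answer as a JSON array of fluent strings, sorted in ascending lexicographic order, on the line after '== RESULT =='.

Regress:
  G ∩ del = {}  (empty — regression defined)
  G \ add = {clear(g), holding(e)} \ {clear(a), holding(e)} = {clear(g)}
  ∪ pre   = {clear(g)} ∪ {clear(e), handempty, on(e,a)}
          = {clear(e), clear(g), handempty, on(e,a)}

== RESULT ==
["clear(e)", "clear(g)", "handempty", "on(e,a)"]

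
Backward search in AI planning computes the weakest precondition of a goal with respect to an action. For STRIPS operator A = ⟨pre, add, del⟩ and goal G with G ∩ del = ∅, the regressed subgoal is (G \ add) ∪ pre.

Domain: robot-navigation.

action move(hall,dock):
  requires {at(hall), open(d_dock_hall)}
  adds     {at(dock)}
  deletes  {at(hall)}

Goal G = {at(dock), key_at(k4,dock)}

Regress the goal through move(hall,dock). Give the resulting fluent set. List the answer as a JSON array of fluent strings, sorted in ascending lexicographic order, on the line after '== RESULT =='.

Regress:
  G ∩ del = {}  (empty — regression defined)
  G \ add = {at(dock), key_at(k4,dock)} \ {at(dock)} = {key_at(k4,dock)}
  ∪ pre   = {key_at(k4,dock)} ∪ {at(hall), open(d_dock_hall)}
          = {at(hall), key_at(k4,dock), open(d_dock_hall)}

== RESULT ==
["at(hall)", "key_at(k4,dock)", "open(d_dock_hall)"]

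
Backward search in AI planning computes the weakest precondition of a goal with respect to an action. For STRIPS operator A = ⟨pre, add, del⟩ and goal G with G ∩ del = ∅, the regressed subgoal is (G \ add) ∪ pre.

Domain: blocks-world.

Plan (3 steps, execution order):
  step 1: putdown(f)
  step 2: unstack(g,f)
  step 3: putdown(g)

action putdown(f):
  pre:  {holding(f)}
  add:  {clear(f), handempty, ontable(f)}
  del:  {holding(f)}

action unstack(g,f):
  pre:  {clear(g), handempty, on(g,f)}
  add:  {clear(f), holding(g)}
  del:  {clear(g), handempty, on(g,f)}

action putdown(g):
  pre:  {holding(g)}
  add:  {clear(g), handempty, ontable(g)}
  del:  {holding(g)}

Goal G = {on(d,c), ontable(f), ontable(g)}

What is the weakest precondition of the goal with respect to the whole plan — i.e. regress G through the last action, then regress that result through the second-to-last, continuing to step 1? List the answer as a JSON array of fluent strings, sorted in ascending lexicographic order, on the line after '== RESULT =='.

Regress step by step:
  through step 3 (putdown(g)): drop {ontable(g)}, keep {on(d,c), ontable(f)}, require {holding(g)}
    → {holding(g), on(d,c), ontable(f)}
  through step 2 (unstack(g,f)): drop {holding(g)}, keep {on(d,c), ontable(f)}, require {clear(g), handempty, on(g,f)}
    → {clear(g), handempty, on(d,c), on(g,f), ontable(f)}
  through step 1 (putdown(f)): drop {handempty, ontable(f)}, keep {clear(g), on(d,c), on(g,f)}, require {holding(f)}
    → {clear(g), holding(f), on(d,c), on(g,f)}

== RESULT ==
["clear(g)", "holding(f)", "on(d,c)", "on(g,f)"]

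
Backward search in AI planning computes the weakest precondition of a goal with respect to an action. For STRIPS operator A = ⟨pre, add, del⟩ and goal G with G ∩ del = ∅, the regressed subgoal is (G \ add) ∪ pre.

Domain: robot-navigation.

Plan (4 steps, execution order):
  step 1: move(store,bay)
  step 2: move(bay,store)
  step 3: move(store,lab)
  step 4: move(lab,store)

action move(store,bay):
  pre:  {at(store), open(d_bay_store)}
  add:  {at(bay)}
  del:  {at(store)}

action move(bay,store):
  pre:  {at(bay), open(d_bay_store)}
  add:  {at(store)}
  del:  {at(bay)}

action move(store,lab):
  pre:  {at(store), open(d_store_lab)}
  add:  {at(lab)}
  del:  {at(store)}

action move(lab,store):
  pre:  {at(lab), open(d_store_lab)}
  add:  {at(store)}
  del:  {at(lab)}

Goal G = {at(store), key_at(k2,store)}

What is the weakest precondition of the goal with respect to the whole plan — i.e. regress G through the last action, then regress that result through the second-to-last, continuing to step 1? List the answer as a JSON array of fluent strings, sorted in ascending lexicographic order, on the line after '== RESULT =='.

Work backward from the goal:
  through step 4 (move(lab,store)): drop {at(store)}, keep {key_at(k2,store)}, require {at(lab), open(d_store_lab)}
    → {at(lab), key_at(k2,store), open(d_store_lab)}
  through step 3 (move(store,lab)): drop {at(lab)}, keep {key_at(k2,store), open(d_store_lab)}, require {at(store), open(d_store_lab)}
    → {at(store), key_at(k2,store), open(d_store_lab)}
  through step 2 (move(bay,store)): drop {at(store)}, keep {key_at(k2,store), open(d_store_lab)}, require {at(bay), open(d_bay_store)}
    → {at(bay), key_at(k2,store), open(d_bay_store), open(d_store_lab)}
  through step 1 (move(store,bay)): drop {at(bay)}, keep {key_at(k2,store), open(d_bay_store), open(d_store_lab)}, require {at(store), open(d_bay_store)}
    → {at(store), key_at(k2,store), open(d_bay_store), open(d_store_lab)}

== RESULT ==
["at(store)", "key_at(k2,store)", "open(d_bay_store)", "open(d_store_lab)"]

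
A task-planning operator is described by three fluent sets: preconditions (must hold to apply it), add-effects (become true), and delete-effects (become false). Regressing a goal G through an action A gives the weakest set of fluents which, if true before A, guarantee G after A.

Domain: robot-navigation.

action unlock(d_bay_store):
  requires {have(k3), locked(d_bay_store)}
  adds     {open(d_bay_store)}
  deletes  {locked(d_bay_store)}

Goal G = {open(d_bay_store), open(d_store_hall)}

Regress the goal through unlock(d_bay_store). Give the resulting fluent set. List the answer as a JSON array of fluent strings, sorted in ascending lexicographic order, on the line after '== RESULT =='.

Regress:
  G ∩ del = {}  (empty — regression defined)
  G \ add = {open(d_bay_store), open(d_store_hall)} \ {open(d_bay_store)} = {open(d_store_hall)}
  ∪ pre   = {open(d_store_hall)} ∪ {have(k3), locked(d_bay_store)}
          = {have(k3), locked(d_bay_store), open(d_store_hall)}

== RESULT ==
["have(k3)", "locked(d_bay_store)", "open(d_store_hall)"]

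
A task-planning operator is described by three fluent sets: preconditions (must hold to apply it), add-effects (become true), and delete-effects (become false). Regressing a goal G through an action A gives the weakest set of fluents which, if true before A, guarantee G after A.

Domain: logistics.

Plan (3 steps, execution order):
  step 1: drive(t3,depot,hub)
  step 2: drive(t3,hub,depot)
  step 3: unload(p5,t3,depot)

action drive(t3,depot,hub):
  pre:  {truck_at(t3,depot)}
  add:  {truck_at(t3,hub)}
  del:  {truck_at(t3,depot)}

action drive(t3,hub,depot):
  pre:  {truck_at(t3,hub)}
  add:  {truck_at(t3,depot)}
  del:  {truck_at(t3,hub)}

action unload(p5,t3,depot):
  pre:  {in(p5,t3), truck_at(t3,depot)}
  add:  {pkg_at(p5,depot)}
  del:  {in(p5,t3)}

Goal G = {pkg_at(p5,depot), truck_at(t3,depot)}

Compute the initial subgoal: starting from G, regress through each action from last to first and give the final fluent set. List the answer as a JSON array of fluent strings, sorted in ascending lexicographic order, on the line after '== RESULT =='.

Regress step by step:
  through step 3 (unload(p5,t3,depot)): drop {pkg_at(p5,depot)}, keep {truck_at(t3,depot)}, require {in(p5,t3), truck_at(t3,depot)}
    → {in(p5,t3), truck_at(t3,depot)}
  through step 2 (drive(t3,hub,depot)): drop {truck_at(t3,depot)}, keep {in(p5,t3)}, require {truck_at(t3,hub)}
    → {in(p5,t3), truck_at(t3,hub)}
  through step 1 (drive(t3,depot,hub)): drop {truck_at(t3,hub)}, keep {in(p5,t3)}, require {truck_at(t3,depot)}
    → {in(p5,t3), truck_at(t3,depot)}

== RESULT ==
["in(p5,t3)", "truck_at(t3,depot)"]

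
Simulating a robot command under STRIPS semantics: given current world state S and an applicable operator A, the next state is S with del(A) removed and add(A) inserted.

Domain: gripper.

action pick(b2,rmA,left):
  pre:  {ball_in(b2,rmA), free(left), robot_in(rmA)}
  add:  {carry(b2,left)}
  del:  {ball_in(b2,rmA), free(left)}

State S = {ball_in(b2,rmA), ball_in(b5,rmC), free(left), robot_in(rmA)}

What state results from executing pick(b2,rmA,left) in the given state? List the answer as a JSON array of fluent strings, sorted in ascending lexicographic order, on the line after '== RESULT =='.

Progress:
  pre ⊆ S: {ball_in(b2,rmA), free(left), robot_in(rmA)} ⊆ S  — applicable
  S \ del = {ball_in(b5,rmC), robot_in(rmA)}
  ∪ add   = {ball_in(b5,rmC), carry(b2,left), robot_in(rmA)}

== RESULT ==
["ball_in(b5,rmC)", "carry(b2,left)", "robot_in(rmA)"]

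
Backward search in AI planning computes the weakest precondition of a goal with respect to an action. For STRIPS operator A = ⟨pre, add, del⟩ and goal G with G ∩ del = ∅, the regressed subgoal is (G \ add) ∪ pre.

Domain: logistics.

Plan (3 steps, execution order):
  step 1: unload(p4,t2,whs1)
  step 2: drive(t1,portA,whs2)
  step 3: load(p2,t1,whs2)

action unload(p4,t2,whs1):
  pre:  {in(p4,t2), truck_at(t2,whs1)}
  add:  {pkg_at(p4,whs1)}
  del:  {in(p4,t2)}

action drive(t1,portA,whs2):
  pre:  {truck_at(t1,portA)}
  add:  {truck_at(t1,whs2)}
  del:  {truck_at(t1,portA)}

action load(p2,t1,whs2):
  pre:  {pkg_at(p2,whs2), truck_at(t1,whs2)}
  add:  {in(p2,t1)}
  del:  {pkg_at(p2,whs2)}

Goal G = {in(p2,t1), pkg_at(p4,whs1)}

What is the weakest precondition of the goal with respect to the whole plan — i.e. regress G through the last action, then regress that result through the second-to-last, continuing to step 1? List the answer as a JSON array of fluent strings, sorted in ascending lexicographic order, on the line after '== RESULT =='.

Work backward from the goal:
  through step 3 (load(p2,t1,whs2)): drop {in(p2,t1)}, keep {pkg_at(p4,whs1)}, require {pkg_at(p2,whs2), truck_at(t1,whs2)}
    → {pkg_at(p2,whs2), pkg_at(p4,whs1), truck_at(t1,whs2)}
  through step 2 (drive(t1,portA,whs2)): drop {truck_at(t1,whs2)}, keep {pkg_at(p2,whs2), pkg_at(p4,whs1)}, require {truck_at(t1,portA)}
    → {pkg_at(p2,whs2), pkg_at(p4,whs1), truck_at(t1,portA)}
  through step 1 (unload(p4,t2,whs1)): drop {pkg_at(p4,whs1)}, keep {pkg_at(p2,whs2), truck_at(t1,portA)}, require {in(p4,t2), truck_at(t2,whs1)}
    → {in(p4,t2), pkg_at(p2,whs2), truck_at(t1,portA), truck_at(t2,whs1)}

== RESULT ==
["in(p4,t2)", "pkg_at(p2,whs2)", "truck_at(t1,portA)", "truck_at(t2,whs1)"]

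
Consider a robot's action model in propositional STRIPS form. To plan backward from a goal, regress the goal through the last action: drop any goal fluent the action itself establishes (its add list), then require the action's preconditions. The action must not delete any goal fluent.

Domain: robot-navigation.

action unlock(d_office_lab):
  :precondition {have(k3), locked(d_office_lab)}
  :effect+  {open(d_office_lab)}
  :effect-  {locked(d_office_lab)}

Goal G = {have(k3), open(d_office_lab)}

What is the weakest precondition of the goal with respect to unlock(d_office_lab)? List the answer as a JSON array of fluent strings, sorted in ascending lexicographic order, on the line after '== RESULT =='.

Compute (G \ add) ∪ pre:
  G ∩ del = {}  (empty — regression defined)
  G \ add = {have(k3), open(d_office_lab)} \ {open(d_office_lab)} = {have(k3)}
  ∪ pre   = {have(k3)} ∪ {have(k3), locked(d_office_lab)}
          = {have(k3), locked(d_office_lab)}

== RESULT ==
["have(k3)", "locked(d_office_lab)"]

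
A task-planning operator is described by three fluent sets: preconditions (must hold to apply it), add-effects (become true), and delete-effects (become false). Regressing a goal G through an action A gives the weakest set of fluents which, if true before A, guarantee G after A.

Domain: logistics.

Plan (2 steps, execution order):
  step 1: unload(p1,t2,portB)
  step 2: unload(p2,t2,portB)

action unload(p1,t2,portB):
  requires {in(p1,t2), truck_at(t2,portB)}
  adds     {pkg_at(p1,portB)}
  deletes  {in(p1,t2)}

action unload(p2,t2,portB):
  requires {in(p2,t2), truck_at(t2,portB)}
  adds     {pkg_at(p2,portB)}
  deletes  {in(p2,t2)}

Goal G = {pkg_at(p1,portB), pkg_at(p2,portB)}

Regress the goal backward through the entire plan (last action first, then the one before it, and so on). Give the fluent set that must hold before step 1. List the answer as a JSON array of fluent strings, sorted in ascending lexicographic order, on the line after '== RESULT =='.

Work backward from the goal:
  through step 2 (unload(p2,t2,portB)): drop {pkg_at(p2,portB)}, keep {pkg_at(p1,portB)}, require {in(p2,t2), truck_at(t2,portB)}
    → {in(p2,t2), pkg_at(p1,portB), truck_at(t2,portB)}
  through step 1 (unload(p1,t2,portB)): drop {pkg_at(p1,portB)}, keep {in(p2,t2), truck_at(t2,portB)}, require {in(p1,t2), truck_at(t2,portB)}
    → {in(p1,t2), in(p2,t2), truck_at(t2,portB)}

== RESULT ==
["in(p1,t2)", "in(p2,t2)", "truck_at(t2,portB)"]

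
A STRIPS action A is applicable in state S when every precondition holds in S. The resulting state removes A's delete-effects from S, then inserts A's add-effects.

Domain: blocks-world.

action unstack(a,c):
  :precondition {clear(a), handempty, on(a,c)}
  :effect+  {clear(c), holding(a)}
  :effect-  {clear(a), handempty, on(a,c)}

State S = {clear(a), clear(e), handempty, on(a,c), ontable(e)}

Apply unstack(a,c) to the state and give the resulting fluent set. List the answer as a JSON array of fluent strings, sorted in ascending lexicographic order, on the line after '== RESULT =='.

Progress:
  pre ⊆ S: {clear(a), handempty, on(a,c)} ⊆ S  — applicable
  S \ del = {clear(e), ontable(e)}
  ∪ add   = {clear(c), clear(e), holding(a), ontable(e)}

== RESULT ==
["clear(c)", "clear(e)", "holding(a)", "ontable(e)"]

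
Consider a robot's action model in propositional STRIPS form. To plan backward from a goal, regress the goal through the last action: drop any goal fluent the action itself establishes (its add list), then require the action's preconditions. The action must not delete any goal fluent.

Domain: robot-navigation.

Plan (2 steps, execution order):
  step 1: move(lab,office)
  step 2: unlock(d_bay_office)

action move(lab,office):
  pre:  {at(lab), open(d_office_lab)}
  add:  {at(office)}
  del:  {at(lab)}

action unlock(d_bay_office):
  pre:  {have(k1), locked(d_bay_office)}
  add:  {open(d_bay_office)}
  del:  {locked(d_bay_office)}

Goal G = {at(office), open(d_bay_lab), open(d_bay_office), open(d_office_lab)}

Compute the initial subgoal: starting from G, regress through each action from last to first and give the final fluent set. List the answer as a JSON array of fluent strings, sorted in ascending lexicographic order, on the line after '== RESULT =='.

Regress step by step:
  through step 2 (unlock(d_bay_office)): drop {open(d_bay_office)}, keep {at(office), open(d_bay_lab), open(d_office_lab)}, require {have(k1), locked(d_bay_office)}
    → {at(office), have(k1), locked(d_bay_office), open(d_bay_lab), open(d_office_lab)}
  through step 1 (move(lab,office)): drop {at(office)}, keep {have(k1), locked(d_bay_office), open(d_bay_lab), open(d_office_lab)}, require {at(lab), open(d_office_lab)}
    → {at(lab), have(k1), locked(d_bay_office), open(d_bay_lab), open(d_office_lab)}

== RESULT ==
["at(lab)", "have(k1)", "locked(d_bay_office)", "open(d_bay_lab)", "open(d_office_lab)"]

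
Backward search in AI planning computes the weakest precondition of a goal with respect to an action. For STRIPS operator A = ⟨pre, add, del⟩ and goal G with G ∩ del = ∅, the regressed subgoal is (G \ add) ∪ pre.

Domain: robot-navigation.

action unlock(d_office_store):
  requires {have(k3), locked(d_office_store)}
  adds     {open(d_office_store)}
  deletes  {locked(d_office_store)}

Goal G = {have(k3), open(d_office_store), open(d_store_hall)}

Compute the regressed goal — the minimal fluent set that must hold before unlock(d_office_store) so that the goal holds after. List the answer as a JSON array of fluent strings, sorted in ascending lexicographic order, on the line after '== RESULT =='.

Compute (G \ add) ∪ pre:
  G ∩ del = {}  (empty — regression defined)
  G \ add = {have(k3), open(d_office_store), open(d_store_hall)} \ {open(d_office_store)} = {have(k3), open(d_store_hall)}
  ∪ pre   = {have(k3), open(d_store_hall)} ∪ {have(k3), locked(d_office_store)}
          = {have(k3), locked(d_office_store), open(d_store_hall)}

== RESULT ==
["have(k3)", "locked(d_office_store)", "open(d_store_hall)"]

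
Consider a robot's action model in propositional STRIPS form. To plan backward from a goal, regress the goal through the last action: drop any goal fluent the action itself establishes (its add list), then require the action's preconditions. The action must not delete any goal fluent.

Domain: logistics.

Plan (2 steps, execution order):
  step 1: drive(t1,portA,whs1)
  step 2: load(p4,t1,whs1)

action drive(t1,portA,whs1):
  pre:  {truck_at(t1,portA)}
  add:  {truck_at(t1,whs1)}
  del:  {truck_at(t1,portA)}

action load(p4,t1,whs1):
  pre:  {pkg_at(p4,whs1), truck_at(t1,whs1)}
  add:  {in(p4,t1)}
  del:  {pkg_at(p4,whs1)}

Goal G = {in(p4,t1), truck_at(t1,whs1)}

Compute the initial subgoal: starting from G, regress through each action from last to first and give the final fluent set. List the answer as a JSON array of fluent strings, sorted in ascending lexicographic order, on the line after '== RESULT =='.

Work backward from the goal:
  through step 2 (load(p4,t1,whs1)): drop {in(p4,t1)}, keep {truck_at(t1,whs1)}, require {pkg_at(p4,whs1), truck_at(t1,whs1)}
    → {pkg_at(p4,whs1), truck_at(t1,whs1)}
  through step 1 (drive(t1,portA,whs1)): drop {truck_at(t1,whs1)}, keep {pkg_at(p4,whs1)}, require {truck_at(t1,portA)}
    → {pkg_at(p4,whs1), truck_at(t1,portA)}

== RESULT ==
["pkg_at(p4,whs1)", "truck_at(t1,portA)"]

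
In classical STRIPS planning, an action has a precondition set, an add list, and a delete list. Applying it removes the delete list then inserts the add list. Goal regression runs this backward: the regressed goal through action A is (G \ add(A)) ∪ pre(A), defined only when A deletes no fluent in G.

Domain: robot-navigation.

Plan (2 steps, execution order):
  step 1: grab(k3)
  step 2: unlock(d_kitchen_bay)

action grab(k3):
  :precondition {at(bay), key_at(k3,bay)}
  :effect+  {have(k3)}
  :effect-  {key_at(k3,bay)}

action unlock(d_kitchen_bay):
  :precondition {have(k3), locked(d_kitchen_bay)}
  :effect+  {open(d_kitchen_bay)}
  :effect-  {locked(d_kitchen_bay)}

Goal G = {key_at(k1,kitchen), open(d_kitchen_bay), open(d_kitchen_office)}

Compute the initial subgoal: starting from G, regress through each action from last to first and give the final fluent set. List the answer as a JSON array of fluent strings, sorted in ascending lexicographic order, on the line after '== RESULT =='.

Work backward from the goal:
  through step 2 (unlock(d_kitchen_bay)): drop {open(d_kitchen_bay)}, keep {key_at(k1,kitchen), open(d_kitchen_office)}, require {have(k3), locked(d_kitchen_bay)}
    → {have(k3), key_at(k1,kitchen), locked(d_kitchen_bay), open(d_kitchen_office)}
  through step 1 (grab(k3)): drop {have(k3)}, keep {key_at(k1,kitchen), locked(d_kitchen_bay), open(d_kitchen_office)}, require {at(bay), key_at(k3,bay)}
    → {at(bay), key_at(k1,kitchen), key_at(k3,bay), locked(d_kitchen_bay), open(d_kitchen_office)}

== RESULT ==
["at(bay)", "key_at(k1,kitchen)", "key_at(k3,bay)", "locked(d_kitchen_bay)", "open(d_kitchen_office)"]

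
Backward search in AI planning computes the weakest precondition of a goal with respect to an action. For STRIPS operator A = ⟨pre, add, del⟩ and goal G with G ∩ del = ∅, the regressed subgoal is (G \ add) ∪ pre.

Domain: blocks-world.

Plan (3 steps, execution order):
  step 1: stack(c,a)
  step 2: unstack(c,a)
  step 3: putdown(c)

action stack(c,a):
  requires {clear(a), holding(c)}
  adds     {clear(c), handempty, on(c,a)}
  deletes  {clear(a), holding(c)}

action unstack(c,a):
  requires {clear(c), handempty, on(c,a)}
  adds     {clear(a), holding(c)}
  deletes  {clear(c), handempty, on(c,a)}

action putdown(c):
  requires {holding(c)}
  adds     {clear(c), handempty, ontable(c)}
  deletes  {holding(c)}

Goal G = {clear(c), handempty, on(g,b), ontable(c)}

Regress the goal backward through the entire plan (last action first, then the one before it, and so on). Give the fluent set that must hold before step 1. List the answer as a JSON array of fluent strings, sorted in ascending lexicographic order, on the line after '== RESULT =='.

Work backward from the goal:
  through step 3 (putdown(c)): drop {clear(c), handempty, ontable(c)}, keep {on(g,b)}, require {holding(c)}
    → {holding(c), on(g,b)}
  through step 2 (unstack(c,a)): drop {holding(c)}, keep {on(g,b)}, require {clear(c), handempty, on(c,a)}
    → {clear(c), handempty, on(c,a), on(g,b)}
  through step 1 (stack(c,a)): drop {clear(c), handempty, on(c,a)}, keep {on(g,b)}, require {clear(a), holding(c)}
    → {clear(a), holding(c), on(g,b)}

== RESULT ==
["clear(a)", "holding(c)", "on(g,b)"]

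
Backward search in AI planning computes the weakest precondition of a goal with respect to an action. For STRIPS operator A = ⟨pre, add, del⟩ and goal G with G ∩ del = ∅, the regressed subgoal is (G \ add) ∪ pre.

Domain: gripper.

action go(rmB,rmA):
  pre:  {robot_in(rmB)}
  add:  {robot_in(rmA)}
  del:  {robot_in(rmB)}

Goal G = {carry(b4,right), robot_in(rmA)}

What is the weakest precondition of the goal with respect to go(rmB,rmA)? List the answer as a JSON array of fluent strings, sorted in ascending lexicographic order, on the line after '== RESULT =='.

Regress:
  G ∩ del = {}  (empty — regression defined)
  G \ add = {carry(b4,right), robot_in(rmA)} \ {robot_in(rmA)} = {carry(b4,right)}
  ∪ pre   = {carry(b4,right)} ∪ {robot_in(rmB)}
          = {carry(b4,right), robot_in(rmB)}

== RESULT ==
["carry(b4,right)", "robot_in(rmB)"]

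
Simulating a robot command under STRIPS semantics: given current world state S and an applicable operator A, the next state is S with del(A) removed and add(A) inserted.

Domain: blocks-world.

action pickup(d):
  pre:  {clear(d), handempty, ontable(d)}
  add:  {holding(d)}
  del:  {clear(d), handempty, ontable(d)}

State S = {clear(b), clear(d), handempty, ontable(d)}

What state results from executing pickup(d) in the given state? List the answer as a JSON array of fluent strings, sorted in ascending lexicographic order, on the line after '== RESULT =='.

Compute (S \ del) ∪ add:
  pre ⊆ S: {clear(d), handempty, ontable(d)} ⊆ S  — applicable
  S \ del = {clear(b)}
  ∪ add   = {clear(b), holding(d)}

== RESULT ==
["clear(b)", "holding(d)"]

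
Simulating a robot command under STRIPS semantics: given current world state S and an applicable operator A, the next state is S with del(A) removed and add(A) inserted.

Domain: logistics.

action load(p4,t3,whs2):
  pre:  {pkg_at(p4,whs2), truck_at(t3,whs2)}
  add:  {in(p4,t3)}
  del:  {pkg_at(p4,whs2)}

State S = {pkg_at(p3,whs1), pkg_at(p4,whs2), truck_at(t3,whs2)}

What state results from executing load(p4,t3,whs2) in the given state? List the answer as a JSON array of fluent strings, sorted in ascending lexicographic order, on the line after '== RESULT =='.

Progress:
  pre ⊆ S: {pkg_at(p4,whs2), truck_at(t3,whs2)} ⊆ S  — applicable
  S \ del = {pkg_at(p3,whs1), truck_at(t3,whs2)}
  ∪ add   = {in(p4,t3), pkg_at(p3,whs1), truck_at(t3,whs2)}

== RESULT ==
["in(p4,t3)", "pkg_at(p3,whs1)", "truck_at(t3,whs2)"]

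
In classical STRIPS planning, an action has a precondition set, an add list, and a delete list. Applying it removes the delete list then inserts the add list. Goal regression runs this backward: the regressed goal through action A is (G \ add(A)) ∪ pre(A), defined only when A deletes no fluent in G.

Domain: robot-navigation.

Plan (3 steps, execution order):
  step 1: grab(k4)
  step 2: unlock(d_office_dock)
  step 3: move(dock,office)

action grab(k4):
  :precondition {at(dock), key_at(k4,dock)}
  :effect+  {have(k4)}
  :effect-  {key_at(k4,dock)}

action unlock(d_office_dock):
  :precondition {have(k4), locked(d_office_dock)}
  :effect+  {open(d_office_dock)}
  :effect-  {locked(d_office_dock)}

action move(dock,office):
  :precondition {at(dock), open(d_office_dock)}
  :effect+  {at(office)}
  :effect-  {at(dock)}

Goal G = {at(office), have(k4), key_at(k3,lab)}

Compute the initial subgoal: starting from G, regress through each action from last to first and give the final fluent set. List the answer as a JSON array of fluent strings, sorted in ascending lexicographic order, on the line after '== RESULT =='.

Work backward from the goal:
  through step 3 (move(dock,office)): drop {at(office)}, keep {have(k4), key_at(k3,lab)}, require {at(dock), open(d_office_dock)}
    → {at(dock), have(k4), key_at(k3,lab), open(d_office_dock)}
  through step 2 (unlock(d_office_dock)): drop {open(d_office_dock)}, keep {at(dock), have(k4), key_at(k3,lab)}, require {have(k4), locked(d_office_dock)}
    → {at(dock), have(k4), key_at(k3,lab), locked(d_office_dock)}
  through step 1 (grab(k4)): drop {have(k4)}, keep {at(dock), key_at(k3,lab), locked(d_office_dock)}, require {at(dock), key_at(k4,dock)}
    → {at(dock), key_at(k3,lab), key_at(k4,dock), locked(d_office_dock)}

== RESULT ==
["at(dock)", "key_at(k3,lab)", "key_at(k4,dock)", "locked(d_office_dock)"]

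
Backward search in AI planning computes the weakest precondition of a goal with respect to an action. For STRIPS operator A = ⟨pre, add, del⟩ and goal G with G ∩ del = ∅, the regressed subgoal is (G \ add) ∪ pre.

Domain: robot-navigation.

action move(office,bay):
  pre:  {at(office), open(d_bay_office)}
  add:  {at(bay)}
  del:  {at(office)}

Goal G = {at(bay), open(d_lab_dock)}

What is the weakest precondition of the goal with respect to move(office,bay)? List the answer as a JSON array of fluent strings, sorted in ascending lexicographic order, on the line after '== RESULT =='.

Compute (G \ add) ∪ pre:
  G ∩ del = {}  (empty — regression defined)
  G \ add = {at(bay), open(d_lab_dock)} \ {at(bay)} = {open(d_lab_dock)}
  ∪ pre   = {open(d_lab_dock)} ∪ {at(office), open(d_bay_office)}
          = {at(office), open(d_bay_office), open(d_lab_dock)}

== RESULT ==
["at(office)", "open(d_bay_office)", "open(d_lab_dock)"]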